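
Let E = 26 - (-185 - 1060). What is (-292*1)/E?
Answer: -292/1271 ≈ -0.22974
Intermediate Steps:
E = 1271 (E = 26 - 1*(-1245) = 26 + 1245 = 1271)
(-292*1)/E = -292*1/1271 = -292/1271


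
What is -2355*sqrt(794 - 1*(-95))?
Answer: -2355*sqrt(889) ≈ -70217.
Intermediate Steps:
-2355*sqrt(794 - 1*(-95)) = -2355*sqrt(794 + 95) = -2355*sqrt(889)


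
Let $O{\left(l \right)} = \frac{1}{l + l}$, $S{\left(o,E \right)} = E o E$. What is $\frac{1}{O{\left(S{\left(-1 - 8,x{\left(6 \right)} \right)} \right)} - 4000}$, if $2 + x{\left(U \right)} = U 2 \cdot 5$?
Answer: $- \frac{60552}{242208001} \approx -0.00025$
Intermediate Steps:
$x{\left(U \right)} = -2 + 10 U$ ($x{\left(U \right)} = -2 + U 2 \cdot 5 = -2 + 2 U 5 = -2 + 10 U$)
$S{\left(o,E \right)} = o E^{2}$
$O{\left(l \right)} = \frac{1}{2 l}$
$\frac{1}{O{\left(S{\left(-1 - 8,x{\left(6 \right)} \right)} \right)} - 4000} = \frac{1}{\frac{1}{2 \left(-1 - 8\right) \left(-2 + 10 \cdot 6\right)^{2}} - 4000} = \frac{1}{\frac{1}{2 \left(- 9 \left(-2 + 60\right)^{2}\right)} - 4000} = \frac{1}{\frac{1}{2 \left(- 9 \cdot 58^{2}\right)} - 4000} = \frac{1}{\frac{1}{2 \left(\left(-9\right) 3364\right)} - 4000} = \frac{1}{\frac{1}{2 \left(-30276\right)} - 4000} = \frac{1}{\frac{1}{2} \left(- \frac{1}{30276}\right) - 4000} = \frac{1}{- \frac{1}{60552} - 4000} = \frac{1}{- \frac{242208001}{60552}} = - \frac{60552}{242208001}$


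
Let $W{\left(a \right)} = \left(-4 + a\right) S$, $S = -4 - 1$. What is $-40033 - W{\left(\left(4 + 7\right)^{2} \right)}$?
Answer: $-39448$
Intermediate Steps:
$S = -5$ ($S = -4 - 1 = -5$)
$W{\left(a \right)} = 20 - 5 a$ ($W{\left(a \right)} = \left(-4 + a\right) \left(-5\right) = 20 - 5 a$)
$-40033 - W{\left(\left(4 + 7\right)^{2} \right)} = -40033 - \left(20 - 5 \left(4 + 7\right)^{2}\right) = -40033 - \left(20 - 5 \cdot 11^{2}\right) = -40033 - \left(20 - 605\right) = -40033 - -585 = -40033 + 585 = -39448$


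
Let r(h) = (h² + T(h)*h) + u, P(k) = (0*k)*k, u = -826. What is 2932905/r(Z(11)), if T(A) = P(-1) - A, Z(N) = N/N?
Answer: -2932905/826 ≈ -3550.7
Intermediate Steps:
Z(N) = 1
P(k) = 0 (P(k) = 0*k = 0)
T(A) = -A (T(A) = 0 - A = -A)
r(h) = -826 (r(h) = (h² + (-h)*h) - 826 = (h² - h²) - 826 = 0 - 826 = -826)
2932905/r(Z(11)) = 2932905/(-826) = 2932905*(-1/826) = -2932905/826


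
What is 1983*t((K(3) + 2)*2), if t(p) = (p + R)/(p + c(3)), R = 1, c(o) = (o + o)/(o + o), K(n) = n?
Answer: 1983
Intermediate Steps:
c(o) = 1 (c(o) = (2*o)/((2*o)) = (2*o)*(1/(2*o)) = 1)
t(p) = 1 (t(p) = (p + 1)/(p + 1) = (1 + p)/(1 + p) = 1)
1983*t((K(3) + 2)*2) = 1983*1 = 1983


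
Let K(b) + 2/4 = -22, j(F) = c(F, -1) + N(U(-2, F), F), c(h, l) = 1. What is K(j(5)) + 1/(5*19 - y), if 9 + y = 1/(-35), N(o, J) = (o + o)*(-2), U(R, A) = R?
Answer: -163775/7282 ≈ -22.490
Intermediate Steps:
N(o, J) = -4*o (N(o, J) = (2*o)*(-2) = -4*o)
j(F) = 9 (j(F) = 1 - 4*(-2) = 1 + 8 = 9)
K(b) = -45/2 (K(b) = -½ - 22 = -45/2)
y = -316/35 (y = -9 + 1/(-35) = -9 - 1/35 = -316/35 ≈ -9.0286)
K(j(5)) + 1/(5*19 - y) = -45/2 + 1/(5*19 - 1*(-316/35)) = -45/2 + 1/(95 + 316/35) = -45/2 + 1/(3641/35) = -45/2 + 35/3641 = -163775/7282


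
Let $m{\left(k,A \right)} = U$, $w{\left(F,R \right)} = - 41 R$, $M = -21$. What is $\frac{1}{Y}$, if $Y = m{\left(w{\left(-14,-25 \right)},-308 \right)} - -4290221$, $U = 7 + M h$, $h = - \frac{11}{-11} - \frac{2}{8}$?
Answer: $\frac{4}{17160849} \approx 2.3309 \cdot 10^{-7}$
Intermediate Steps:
$h = \frac{3}{4}$ ($h = \left(-11\right) \left(- \frac{1}{11}\right) - \frac{1}{4} = 1 - \frac{1}{4} = \frac{3}{4} \approx 0.75$)
$U = - \frac{35}{4}$ ($U = 7 - \frac{63}{4} = - \frac{35}{4} \approx -8.75$)
$m{\left(k,A \right)} = - \frac{35}{4}$
$Y = \frac{17160849}{4}$ ($Y = - \frac{35}{4} - -4290221 = - \frac{35}{4} + 4290221 = \frac{17160849}{4} \approx 4.2902 \cdot 10^{6}$)
$\frac{1}{Y} = \frac{1}{\frac{17160849}{4}} = \frac{4}{17160849}$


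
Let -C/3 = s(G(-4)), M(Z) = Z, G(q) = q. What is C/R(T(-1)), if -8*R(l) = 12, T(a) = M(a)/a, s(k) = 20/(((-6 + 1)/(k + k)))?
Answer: 64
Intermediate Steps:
s(k) = -8*k (s(k) = 20/((-5*1/(2*k))) = 20/((-5/(2*k))) = 20*(-2*k/5) = -8*k)
T(a) = 1 (T(a) = a/a = 1)
R(l) = -3/2 (R(l) = -⅛*12 = -3/2)
C = -96 (C = -(-24)*(-4) = -3*32 = -96)
C/R(T(-1)) = -96/(-3/2) = -96*(-⅔) = 64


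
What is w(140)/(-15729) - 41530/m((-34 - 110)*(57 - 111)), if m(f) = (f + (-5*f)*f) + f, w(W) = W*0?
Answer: 20765/151157664 ≈ 0.00013737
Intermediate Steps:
w(W) = 0
m(f) = -5*f² + 2*f (m(f) = (f - 5*f²) + f = -5*f² + 2*f)
w(140)/(-15729) - 41530/m((-34 - 110)*(57 - 111)) = 0/(-15729) - 41530*1/((-34 - 110)*(2 - 5*(-34 - 110)*(57 - 111))*(57 - 111)) = 0*(-1/15729) - 41530*1/(7776*(2 - (-720)*(-54))) = 0 - 41530*1/(7776*(2 - 5*7776)) = 0 - 41530*1/(7776*(2 - 38880)) = 0 - 41530/(7776*(-38878)) = 0 - 41530/(-302315328) = 0 - 41530*(-1/302315328) = 0 + 20765/151157664 = 20765/151157664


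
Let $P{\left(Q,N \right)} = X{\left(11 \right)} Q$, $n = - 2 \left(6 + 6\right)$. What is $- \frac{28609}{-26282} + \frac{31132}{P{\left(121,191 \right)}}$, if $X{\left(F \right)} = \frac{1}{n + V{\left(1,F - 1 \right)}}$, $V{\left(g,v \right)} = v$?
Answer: $- \frac{11451495447}{3180122} \approx -3601.0$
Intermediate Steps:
$n = -24$ ($n = \left(-2\right) 12 = -24$)
$X{\left(F \right)} = \frac{1}{-25 + F}$ ($X{\left(F \right)} = \frac{1}{-24 + \left(F - 1\right)} = \frac{1}{-24 + \left(-1 + F\right)} = \frac{1}{-25 + F}$)
$P{\left(Q,N \right)} = - \frac{Q}{14}$ ($P{\left(Q,N \right)} = \frac{Q}{-25 + 11} = \frac{Q}{-14} = - \frac{Q}{14}$)
$- \frac{28609}{-26282} + \frac{31132}{P{\left(121,191 \right)}} = - \frac{28609}{-26282} + \frac{31132}{\left(- \frac{1}{14}\right) 121} = \left(-28609\right) \left(- \frac{1}{26282}\right) + \frac{31132}{- \frac{121}{14}} = \frac{28609}{26282} + 31132 \left(- \frac{14}{121}\right) = \frac{28609}{26282} - \frac{435848}{121} = - \frac{11451495447}{3180122}$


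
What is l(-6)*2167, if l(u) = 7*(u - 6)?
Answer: -182028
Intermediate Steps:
l(u) = -42 + 7*u (l(u) = 7*(-6 + u) = -42 + 7*u)
l(-6)*2167 = (-42 + 7*(-6))*2167 = (-42 - 42)*2167 = -84*2167 = -182028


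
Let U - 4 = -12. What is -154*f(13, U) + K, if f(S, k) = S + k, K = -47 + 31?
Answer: -786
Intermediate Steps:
U = -8 (U = 4 - 12 = -8)
K = -16
-154*f(13, U) + K = -154*(13 - 8) - 16 = -154*5 - 16 = -770 - 16 = -786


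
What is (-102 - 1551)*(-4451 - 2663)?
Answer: 11759442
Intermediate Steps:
(-102 - 1551)*(-4451 - 2663) = -1653*(-7114) = 11759442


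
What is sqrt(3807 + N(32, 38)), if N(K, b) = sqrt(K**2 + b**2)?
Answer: sqrt(3807 + 2*sqrt(617)) ≈ 62.102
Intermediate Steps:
sqrt(3807 + N(32, 38)) = sqrt(3807 + sqrt(32**2 + 38**2)) = sqrt(3807 + sqrt(1024 + 1444)) = sqrt(3807 + sqrt(2468)) = sqrt(3807 + 2*sqrt(617))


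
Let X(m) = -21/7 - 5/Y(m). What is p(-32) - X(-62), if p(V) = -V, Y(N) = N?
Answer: 2165/62 ≈ 34.919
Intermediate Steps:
X(m) = -3 - 5/m (X(m) = -21/7 - 5/m = -21*⅐ - 5/m = -3 - 5/m)
p(-32) - X(-62) = -1*(-32) - (-3 - 5/(-62)) = 32 - (-3 - 5*(-1/62)) = 32 - (-3 + 5/62) = 32 - 1*(-181/62) = 32 + 181/62 = 2165/62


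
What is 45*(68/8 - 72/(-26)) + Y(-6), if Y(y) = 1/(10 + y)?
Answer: 26383/52 ≈ 507.37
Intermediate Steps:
45*(68/8 - 72/(-26)) + Y(-6) = 45*(68/8 - 72/(-26)) + 1/(10 - 6) = 45*(68*(⅛) - 72*(-1/26)) + 1/4 = 45*(17/2 + 36/13) + ¼ = 45*(293/26) + ¼ = 13185/26 + ¼ = 26383/52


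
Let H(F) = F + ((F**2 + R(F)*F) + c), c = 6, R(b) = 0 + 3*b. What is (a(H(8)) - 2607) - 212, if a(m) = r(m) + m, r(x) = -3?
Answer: -2552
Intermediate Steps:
R(b) = 3*b
H(F) = 6 + F + 4*F**2 (H(F) = F + ((F**2 + (3*F)*F) + 6) = F + ((F**2 + 3*F**2) + 6) = F + (4*F**2 + 6) = F + (6 + 4*F**2) = 6 + F + 4*F**2)
a(m) = -3 + m
(a(H(8)) - 2607) - 212 = ((-3 + (6 + 8 + 4*8**2)) - 2607) - 212 = ((-3 + (6 + 8 + 4*64)) - 2607) - 212 = ((-3 + (6 + 8 + 256)) - 2607) - 212 = ((-3 + 270) - 2607) - 212 = (267 - 2607) - 212 = -2340 - 212 = -2552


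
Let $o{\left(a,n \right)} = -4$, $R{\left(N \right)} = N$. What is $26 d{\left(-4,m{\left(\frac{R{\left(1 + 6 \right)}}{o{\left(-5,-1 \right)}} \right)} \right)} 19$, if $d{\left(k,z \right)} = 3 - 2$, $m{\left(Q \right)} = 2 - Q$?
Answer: $494$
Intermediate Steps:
$d{\left(k,z \right)} = 1$ ($d{\left(k,z \right)} = 3 - 2 = 1$)
$26 d{\left(-4,m{\left(\frac{R{\left(1 + 6 \right)}}{o{\left(-5,-1 \right)}} \right)} \right)} 19 = 26 \cdot 1 \cdot 19 = 26 \cdot 19 = 494$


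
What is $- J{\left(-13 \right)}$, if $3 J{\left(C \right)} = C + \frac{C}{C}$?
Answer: $4$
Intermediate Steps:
$J{\left(C \right)} = \frac{1}{3} + \frac{C}{3}$ ($J{\left(C \right)} = \frac{C + \frac{C}{C}}{3} = \frac{C + 1}{3} = \frac{1 + C}{3} = \frac{1}{3} + \frac{C}{3}$)
$- J{\left(-13 \right)} = - (\frac{1}{3} + \frac{1}{3} \left(-13\right)) = - (\frac{1}{3} - \frac{13}{3}) = \left(-1\right) \left(-4\right) = 4$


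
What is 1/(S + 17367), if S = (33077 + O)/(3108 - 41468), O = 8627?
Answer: 4795/83269552 ≈ 5.7584e-5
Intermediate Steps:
S = -5213/4795 (S = (33077 + 8627)/(3108 - 41468) = 41704/(-38360) = 41704*(-1/38360) = -5213/4795 ≈ -1.0872)
1/(S + 17367) = 1/(-5213/4795 + 17367) = 1/(83269552/4795) = 4795/83269552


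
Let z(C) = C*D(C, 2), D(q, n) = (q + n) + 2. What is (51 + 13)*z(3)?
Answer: 1344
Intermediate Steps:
D(q, n) = 2 + n + q (D(q, n) = (n + q) + 2 = 2 + n + q)
z(C) = C*(4 + C) (z(C) = C*(2 + 2 + C) = C*(4 + C))
(51 + 13)*z(3) = (51 + 13)*(3*(4 + 3)) = 64*(3*7) = 64*21 = 1344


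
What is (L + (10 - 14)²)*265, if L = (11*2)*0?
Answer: 4240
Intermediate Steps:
L = 0 (L = 22*0 = 0)
(L + (10 - 14)²)*265 = (0 + (10 - 14)²)*265 = (0 + (-4)²)*265 = (0 + 16)*265 = 16*265 = 4240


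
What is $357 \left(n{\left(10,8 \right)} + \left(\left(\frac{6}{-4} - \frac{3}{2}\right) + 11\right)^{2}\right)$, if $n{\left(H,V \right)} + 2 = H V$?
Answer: $50694$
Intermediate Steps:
$n{\left(H,V \right)} = -2 + H V$
$357 \left(n{\left(10,8 \right)} + \left(\left(\frac{6}{-4} - \frac{3}{2}\right) + 11\right)^{2}\right) = 357 \left(\left(-2 + 10 \cdot 8\right) + \left(\left(\frac{6}{-4} - \frac{3}{2}\right) + 11\right)^{2}\right) = 357 \left(\left(-2 + 80\right) + \left(\left(6 \left(- \frac{1}{4}\right) - \frac{3}{2}\right) + 11\right)^{2}\right) = 357 \left(78 + \left(\left(- \frac{3}{2} - \frac{3}{2}\right) + 11\right)^{2}\right) = 357 \left(78 + \left(-3 + 11\right)^{2}\right) = 357 \left(78 + 8^{2}\right) = 357 \left(78 + 64\right) = 357 \cdot 142 = 50694$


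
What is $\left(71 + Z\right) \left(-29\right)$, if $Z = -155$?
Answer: $2436$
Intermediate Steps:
$\left(71 + Z\right) \left(-29\right) = \left(71 - 155\right) \left(-29\right) = \left(-84\right) \left(-29\right) = 2436$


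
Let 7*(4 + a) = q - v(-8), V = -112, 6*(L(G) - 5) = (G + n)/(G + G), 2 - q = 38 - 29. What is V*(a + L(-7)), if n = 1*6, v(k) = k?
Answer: -388/3 ≈ -129.33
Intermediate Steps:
q = -7 (q = 2 - (38 - 29) = 2 - 1*9 = 2 - 9 = -7)
n = 6
L(G) = 5 + (6 + G)/(12*G) (L(G) = 5 + ((G + 6)/(G + G))/6 = 5 + ((6 + G)/((2*G)))/6 = 5 + ((6 + G)*(1/(2*G)))/6 = 5 + ((6 + G)/(2*G))/6 = 5 + (6 + G)/(12*G))
a = -27/7 (a = -4 + (-7 - 1*(-8))/7 = -4 + (-7 + 8)/7 = -4 + (⅐)*1 = -4 + ⅐ = -27/7 ≈ -3.8571)
V*(a + L(-7)) = -112*(-27/7 + (1/12)*(6 + 61*(-7))/(-7)) = -112*(-27/7 + (1/12)*(-⅐)*(6 - 427)) = -112*(-27/7 + (1/12)*(-⅐)*(-421)) = -112*(-27/7 + 421/84) = -112*97/84 = -388/3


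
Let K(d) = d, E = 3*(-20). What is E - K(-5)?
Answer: -55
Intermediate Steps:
E = -60
E - K(-5) = -60 - 1*(-5) = -60 + 5 = -55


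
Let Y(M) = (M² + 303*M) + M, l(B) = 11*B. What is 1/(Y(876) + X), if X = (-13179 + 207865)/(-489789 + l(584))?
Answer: 483365/499644538514 ≈ 9.6742e-7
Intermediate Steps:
X = -194686/483365 (X = (-13179 + 207865)/(-489789 + 11*584) = 194686/(-489789 + 6424) = 194686/(-483365) = 194686*(-1/483365) = -194686/483365 ≈ -0.40277)
Y(M) = M² + 304*M
1/(Y(876) + X) = 1/(876*(304 + 876) - 194686/483365) = 1/(876*1180 - 194686/483365) = 1/(1033680 - 194686/483365) = 1/(499644538514/483365) = 483365/499644538514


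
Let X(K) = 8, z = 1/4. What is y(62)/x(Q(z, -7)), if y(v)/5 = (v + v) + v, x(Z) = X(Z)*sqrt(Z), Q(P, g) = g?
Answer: -465*I*sqrt(7)/28 ≈ -43.938*I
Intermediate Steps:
z = 1/4 ≈ 0.25000
x(Z) = 8*sqrt(Z)
y(v) = 15*v (y(v) = 5*((v + v) + v) = 5*(2*v + v) = 5*(3*v) = 15*v)
y(62)/x(Q(z, -7)) = (15*62)/((8*sqrt(-7))) = 930/((8*(I*sqrt(7)))) = 930/((8*I*sqrt(7))) = 930*(-I*sqrt(7)/56) = -465*I*sqrt(7)/28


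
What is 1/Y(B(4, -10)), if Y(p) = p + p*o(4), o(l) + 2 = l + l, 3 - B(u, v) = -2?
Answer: 1/35 ≈ 0.028571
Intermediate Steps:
B(u, v) = 5 (B(u, v) = 3 - 1*(-2) = 3 + 2 = 5)
o(l) = -2 + 2*l (o(l) = -2 + (l + l) = -2 + 2*l)
Y(p) = 7*p (Y(p) = p + p*(-2 + 2*4) = p + p*(-2 + 8) = p + p*6 = p + 6*p = 7*p)
1/Y(B(4, -10)) = 1/(7*5) = 1/35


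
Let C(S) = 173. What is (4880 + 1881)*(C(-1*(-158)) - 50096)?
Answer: -337529403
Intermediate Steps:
(4880 + 1881)*(C(-1*(-158)) - 50096) = (4880 + 1881)*(173 - 50096) = 6761*(-49923) = -337529403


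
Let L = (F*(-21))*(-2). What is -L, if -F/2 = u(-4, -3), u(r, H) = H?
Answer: -252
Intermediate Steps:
F = 6 (F = -2*(-3) = 6)
L = 252 (L = (6*(-21))*(-2) = -126*(-2) = 252)
-L = -1*252 = -252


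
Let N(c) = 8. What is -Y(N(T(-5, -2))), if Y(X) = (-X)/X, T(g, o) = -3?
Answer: 1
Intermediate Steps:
Y(X) = -1
-Y(N(T(-5, -2))) = -1*(-1) = 1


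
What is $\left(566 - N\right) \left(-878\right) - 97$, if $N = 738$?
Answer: $150919$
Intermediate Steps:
$\left(566 - N\right) \left(-878\right) - 97 = \left(566 - 738\right) \left(-878\right) - 97 = \left(-172\right) \left(-878\right) - 97 = 151016 - 97 = 150919$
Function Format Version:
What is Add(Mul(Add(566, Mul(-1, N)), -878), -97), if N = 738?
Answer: 150919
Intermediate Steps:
Add(Mul(Add(566, Mul(-1, N)), -878), -97) = Add(Mul(Add(566, Mul(-1, 738)), -878), -97) = Add(Mul(Add(566, -738), -878), -97) = Add(Mul(-172, -878), -97) = Add(151016, -97) = 150919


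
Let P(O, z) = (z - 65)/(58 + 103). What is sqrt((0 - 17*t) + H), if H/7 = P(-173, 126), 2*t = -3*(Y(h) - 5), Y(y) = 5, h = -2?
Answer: sqrt(1403)/23 ≈ 1.6285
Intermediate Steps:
t = 0 (t = (-3*(5 - 5))/2 = (-3*0)/2 = (1/2)*0 = 0)
P(O, z) = -65/161 + z/161 (P(O, z) = (-65 + z)/161 = (-65 + z)*(1/161) = -65/161 + z/161)
H = 61/23 (H = 7*(-65/161 + (1/161)*126) = 7*(-65/161 + 18/23) = 7*(61/161) = 61/23 ≈ 2.6522)
sqrt((0 - 17*t) + H) = sqrt((0 - 17*0) + 61/23) = sqrt((0 + 0) + 61/23) = sqrt(0 + 61/23) = sqrt(61/23) = sqrt(1403)/23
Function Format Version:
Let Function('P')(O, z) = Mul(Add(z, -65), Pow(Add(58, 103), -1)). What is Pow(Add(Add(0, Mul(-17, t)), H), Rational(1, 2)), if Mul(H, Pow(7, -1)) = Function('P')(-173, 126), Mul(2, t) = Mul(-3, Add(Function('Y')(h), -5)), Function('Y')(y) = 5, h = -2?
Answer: Mul(Rational(1, 23), Pow(1403, Rational(1, 2))) ≈ 1.6285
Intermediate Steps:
t = 0 (t = Mul(Rational(1, 2), Mul(-3, Add(5, -5))) = Mul(Rational(1, 2), Mul(-3, 0)) = Mul(Rational(1, 2), 0) = 0)
Function('P')(O, z) = Add(Rational(-65, 161), Mul(Rational(1, 161), z)) (Function('P')(O, z) = Mul(Add(-65, z), Pow(161, -1)) = Mul(Add(-65, z), Rational(1, 161)) = Add(Rational(-65, 161), Mul(Rational(1, 161), z)))
H = Rational(61, 23) (H = Mul(7, Add(Rational(-65, 161), Mul(Rational(1, 161), 126))) = Mul(7, Add(Rational(-65, 161), Rational(18, 23))) = Mul(7, Rational(61, 161)) = Rational(61, 23) ≈ 2.6522)
Pow(Add(Add(0, Mul(-17, t)), H), Rational(1, 2)) = Pow(Add(Add(0, Mul(-17, 0)), Rational(61, 23)), Rational(1, 2)) = Pow(Add(Add(0, 0), Rational(61, 23)), Rational(1, 2)) = Pow(Add(0, Rational(61, 23)), Rational(1, 2)) = Pow(Rational(61, 23), Rational(1, 2)) = Mul(Rational(1, 23), Pow(1403, Rational(1, 2)))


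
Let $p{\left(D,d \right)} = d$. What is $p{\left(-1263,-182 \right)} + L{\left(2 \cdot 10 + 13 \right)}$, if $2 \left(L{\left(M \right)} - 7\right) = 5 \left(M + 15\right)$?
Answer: $-55$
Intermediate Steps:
$L{\left(M \right)} = \frac{89}{2} + \frac{5 M}{2}$ ($L{\left(M \right)} = 7 + \frac{5 \left(M + 15\right)}{2} = 7 + \frac{5 \left(15 + M\right)}{2} = 7 + \frac{75 + 5 M}{2} = 7 + \left(\frac{75}{2} + \frac{5 M}{2}\right) = \frac{89}{2} + \frac{5 M}{2}$)
$p{\left(-1263,-182 \right)} + L{\left(2 \cdot 10 + 13 \right)} = -182 + \left(\frac{89}{2} + \frac{5 \left(2 \cdot 10 + 13\right)}{2}\right) = -182 + \left(\frac{89}{2} + \frac{5 \left(20 + 13\right)}{2}\right) = -182 + \left(\frac{89}{2} + \frac{5}{2} \cdot 33\right) = -182 + \left(\frac{89}{2} + \frac{165}{2}\right) = -182 + 127 = -55$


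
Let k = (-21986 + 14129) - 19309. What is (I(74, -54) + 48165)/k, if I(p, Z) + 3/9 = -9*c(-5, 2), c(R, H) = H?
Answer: -72220/40749 ≈ -1.7723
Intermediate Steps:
k = -27166 (k = -7857 - 19309 = -27166)
I(p, Z) = -55/3 (I(p, Z) = -⅓ - 9*2 = -⅓ - 18 = -55/3)
(I(74, -54) + 48165)/k = (-55/3 + 48165)/(-27166) = (144440/3)*(-1/27166) = -72220/40749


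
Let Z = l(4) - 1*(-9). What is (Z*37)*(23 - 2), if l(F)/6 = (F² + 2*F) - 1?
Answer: 114219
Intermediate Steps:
l(F) = -6 + 6*F² + 12*F (l(F) = 6*((F² + 2*F) - 1) = 6*(-1 + F² + 2*F) = -6 + 6*F² + 12*F)
Z = 147 (Z = (-6 + 6*4² + 12*4) - 1*(-9) = (-6 + 6*16 + 48) + 9 = (-6 + 96 + 48) + 9 = 138 + 9 = 147)
(Z*37)*(23 - 2) = (147*37)*(23 - 2) = 5439*21 = 114219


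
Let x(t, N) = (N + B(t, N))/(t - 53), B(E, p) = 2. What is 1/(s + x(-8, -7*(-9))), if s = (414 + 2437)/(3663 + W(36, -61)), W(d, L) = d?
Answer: -225639/66524 ≈ -3.3918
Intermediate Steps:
x(t, N) = (2 + N)/(-53 + t) (x(t, N) = (N + 2)/(t - 53) = (2 + N)/(-53 + t))
s = 2851/3699 (s = (414 + 2437)/(3663 + 36) = 2851/3699 ≈ 0.77075)
1/(s + x(-8, -7*(-9))) = 1/(2851/3699 + (2 - 7*(-9))/(-53 - 8)) = 1/(2851/3699 + (2 + 63)/(-61)) = 1/(2851/3699 - 1/61*65) = 1/(2851/3699 - 65/61) = 1/(-66524/225639) = -225639/66524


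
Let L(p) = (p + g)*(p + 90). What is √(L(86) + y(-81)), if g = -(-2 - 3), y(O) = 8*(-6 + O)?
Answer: 2*√3830 ≈ 123.77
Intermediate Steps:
y(O) = -48 + 8*O
g = 5 (g = -1*(-5) = 5)
L(p) = (5 + p)*(90 + p) (L(p) = (p + 5)*(p + 90) = (5 + p)*(90 + p))
√(L(86) + y(-81)) = √((450 + 86² + 95*86) + (-48 + 8*(-81))) = √((450 + 7396 + 8170) + (-48 - 648)) = √(16016 - 696) = √15320 = 2*√3830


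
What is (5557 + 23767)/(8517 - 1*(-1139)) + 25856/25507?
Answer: 249408201/61573898 ≈ 4.0506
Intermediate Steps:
(5557 + 23767)/(8517 - 1*(-1139)) + 25856/25507 = 29324/(8517 + 1139) + 25856*(1/25507) = 29324/9656 + 25856/25507 = 29324*(1/9656) + 25856/25507 = 7331/2414 + 25856/25507 = 249408201/61573898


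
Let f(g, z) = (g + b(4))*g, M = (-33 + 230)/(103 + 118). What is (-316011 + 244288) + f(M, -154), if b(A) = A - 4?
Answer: -3502984234/48841 ≈ -71722.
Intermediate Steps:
M = 197/221 ≈ 0.89140
b(A) = -4 + A
f(g, z) = g² (f(g, z) = (g + (-4 + 4))*g = (g + 0)*g = g*g = g²)
(-316011 + 244288) + f(M, -154) = (-316011 + 244288) + (197/221)² = -71723 + 38809/48841 = -3502984234/48841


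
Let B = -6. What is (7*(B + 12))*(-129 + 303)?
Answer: 7308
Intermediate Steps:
(7*(B + 12))*(-129 + 303) = (7*(-6 + 12))*(-129 + 303) = (7*6)*174 = 42*174 = 7308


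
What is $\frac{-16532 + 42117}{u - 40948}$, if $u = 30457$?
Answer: $- \frac{25585}{10491} \approx -2.4388$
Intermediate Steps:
$\frac{-16532 + 42117}{u - 40948} = \frac{-16532 + 42117}{30457 - 40948} = \frac{25585}{-10491} = 25585 \left(- \frac{1}{10491}\right) = - \frac{25585}{10491}$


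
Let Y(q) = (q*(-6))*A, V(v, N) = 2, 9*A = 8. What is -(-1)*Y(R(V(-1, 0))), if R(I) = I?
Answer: -32/3 ≈ -10.667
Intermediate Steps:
A = 8/9 (A = (1/9)*8 = 8/9 ≈ 0.88889)
Y(q) = -16*q/3 (Y(q) = (q*(-6))*(8/9) = -6*q*(8/9) = -16*q/3)
-(-1)*Y(R(V(-1, 0))) = -(-1)*(-16/3*2) = -(-1)*(-32)/3 = -1*32/3 = -32/3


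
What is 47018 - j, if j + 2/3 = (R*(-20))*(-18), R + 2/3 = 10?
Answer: 130976/3 ≈ 43659.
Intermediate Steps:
R = 28/3 (R = -⅔ + 10 = 28/3 ≈ 9.3333)
j = 10078/3 (j = -⅔ + ((28/3)*(-20))*(-18) = -⅔ - 560/3*(-18) = -⅔ + 3360 = 10078/3 ≈ 3359.3)
47018 - j = 47018 - 1*10078/3 = 47018 - 10078/3 = 130976/3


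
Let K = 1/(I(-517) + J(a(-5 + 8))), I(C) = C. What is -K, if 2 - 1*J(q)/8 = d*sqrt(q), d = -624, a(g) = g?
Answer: -167/24836397 - 1664*sqrt(3)/24836397 ≈ -0.00012277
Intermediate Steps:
J(q) = 16 + 4992*sqrt(q) (J(q) = 16 - (-4992)*sqrt(q) = 16 + 4992*sqrt(q))
K = 1/(-501 + 4992*sqrt(3)) (K = 1/(-517 + (16 + 4992*sqrt(-5 + 8))) = 1/(-517 + (16 + 4992*sqrt(3))) = 1/(-501 + 4992*sqrt(3)) ≈ 0.00012277)
-K = -(167/24836397 + 1664*sqrt(3)/24836397) = -167/24836397 - 1664*sqrt(3)/24836397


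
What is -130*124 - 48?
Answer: -16168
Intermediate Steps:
-130*124 - 48 = -16120 - 48 = -16168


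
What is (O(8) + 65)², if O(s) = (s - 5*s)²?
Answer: 1185921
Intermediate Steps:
O(s) = 16*s² (O(s) = (-4*s)² = 16*s²)
(O(8) + 65)² = (16*8² + 65)² = (16*64 + 65)² = (1024 + 65)² = 1089² = 1185921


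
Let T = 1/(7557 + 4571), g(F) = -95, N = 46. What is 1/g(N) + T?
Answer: -12033/1152160 ≈ -0.010444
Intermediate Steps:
T = 1/12128 ≈ 8.2454e-5
1/g(N) + T = 1/(-95) + 1/12128 = -1/95 + 1/12128 = -12033/1152160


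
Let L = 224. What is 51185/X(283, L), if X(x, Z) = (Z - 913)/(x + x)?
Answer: -28970710/689 ≈ -42048.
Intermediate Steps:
X(x, Z) = (-913 + Z)/(2*x) (X(x, Z) = (-913 + Z)/((2*x)) = (-913 + Z)*(1/(2*x)) = (-913 + Z)/(2*x))
51185/X(283, L) = 51185/(((½)*(-913 + 224)/283)) = 51185/(((½)*(1/283)*(-689))) = 51185/(-689/566) = 51185*(-566/689) = -28970710/689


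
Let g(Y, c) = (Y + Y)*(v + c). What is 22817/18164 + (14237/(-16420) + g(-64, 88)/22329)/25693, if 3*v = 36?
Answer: 13433105381453063/10694211131772585 ≈ 1.2561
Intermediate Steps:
v = 12 (v = (⅓)*36 = 12)
g(Y, c) = 2*Y*(12 + c) (g(Y, c) = (Y + Y)*(12 + c) = (2*Y)*(12 + c) = 2*Y*(12 + c))
22817/18164 + (14237/(-16420) + g(-64, 88)/22329)/25693 = 22817/18164 + (14237/(-16420) + (2*(-64)*(12 + 88))/22329)/25693 = 22817*(1/18164) + (14237*(-1/16420) + (2*(-64)*100)*(1/22329))*(1/25693) = 22817/18164 + (-14237/16420 - 12800*1/22329)*(1/25693) = 22817/18164 + (-14237/16420 - 12800/22329)*(1/25693) = 22817/18164 - 528073973/366642180*1/25693 = 22817/18164 - 528073973/9420137530740 = 13433105381453063/10694211131772585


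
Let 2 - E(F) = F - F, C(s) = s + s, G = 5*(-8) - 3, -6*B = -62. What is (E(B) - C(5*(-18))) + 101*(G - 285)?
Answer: -32946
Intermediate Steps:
B = 31/3 (B = -⅙*(-62) = 31/3 ≈ 10.333)
G = -43 (G = -40 - 3 = -43)
C(s) = 2*s
E(F) = 2 (E(F) = 2 - (F - F) = 2 - 1*0 = 2 + 0 = 2)
(E(B) - C(5*(-18))) + 101*(G - 285) = (2 - 2*5*(-18)) + 101*(-43 - 285) = (2 - 2*(-90)) + 101*(-328) = (2 - 1*(-180)) - 33128 = (2 + 180) - 33128 = 182 - 33128 = -32946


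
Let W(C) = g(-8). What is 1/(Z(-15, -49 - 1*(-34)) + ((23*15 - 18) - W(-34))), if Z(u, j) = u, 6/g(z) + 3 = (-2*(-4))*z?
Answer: 67/20910 ≈ 0.0032042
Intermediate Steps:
g(z) = 6/(-3 + 8*z) (g(z) = 6/(-3 + (-2*(-4))*z) = 6/(-3 + 8*z))
W(C) = -6/67 (W(C) = 6/(-3 + 8*(-8)) = 6/(-3 - 64) = 6/(-67) = 6*(-1/67) = -6/67)
1/(Z(-15, -49 - 1*(-34)) + ((23*15 - 18) - W(-34))) = 1/(-15 + ((23*15 - 18) - 1*(-6/67))) = 1/(-15 + ((345 - 18) + 6/67)) = 1/(-15 + (327 + 6/67)) = 1/(-15 + 21915/67) = 1/(20910/67) = 67/20910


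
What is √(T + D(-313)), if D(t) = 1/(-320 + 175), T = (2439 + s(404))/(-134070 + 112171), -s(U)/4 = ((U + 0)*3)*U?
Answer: √900595093251530/3175355 ≈ 9.4509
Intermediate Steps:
s(U) = -12*U² (s(U) = -4*(U + 0)*3*U = -4*U*3*U = -4*3*U*U = -12*U²)
T = 1956153/21899 (T = (2439 - 12*404²)/(-134070 + 112171) = (2439 - 12*163216)/(-21899) = (2439 - 1958592)*(-1/21899) = -1956153*(-1/21899) = 1956153/21899 ≈ 89.326)
D(t) = -1/145 (D(t) = 1/(-145) = -1/145)
√(T + D(-313)) = √(1956153/21899 - 1/145) = √(283620286/3175355) = √900595093251530/3175355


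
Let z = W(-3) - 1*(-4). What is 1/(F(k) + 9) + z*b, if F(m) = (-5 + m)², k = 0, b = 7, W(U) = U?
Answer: 239/34 ≈ 7.0294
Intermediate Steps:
z = 1 (z = -3 - 1*(-4) = -3 + 4 = 1)
1/(F(k) + 9) + z*b = 1/((-5 + 0)² + 9) + 1*7 = 1/((-5)² + 9) + 7 = 1/(25 + 9) + 7 = 1/34 + 7 = 239/34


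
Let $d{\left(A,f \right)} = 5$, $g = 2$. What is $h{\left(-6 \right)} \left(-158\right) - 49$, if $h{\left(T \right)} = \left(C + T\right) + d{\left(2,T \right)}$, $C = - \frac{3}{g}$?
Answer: $346$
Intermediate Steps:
$C = - \frac{3}{2} \approx -1.5$
$h{\left(T \right)} = \frac{7}{2} + T$ ($h{\left(T \right)} = \left(- \frac{3}{2} + T\right) + 5 = \frac{7}{2} + T$)
$h{\left(-6 \right)} \left(-158\right) - 49 = \left(\frac{7}{2} - 6\right) \left(-158\right) - 49 = \left(- \frac{5}{2}\right) \left(-158\right) - 49 = 395 - 49 = 346$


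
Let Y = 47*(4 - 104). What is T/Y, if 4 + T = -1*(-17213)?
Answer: -17209/4700 ≈ -3.6615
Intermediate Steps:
T = 17209 (T = -4 - 1*(-17213) = -4 + 17213 = 17209)
Y = -4700 (Y = 47*(-100) = -4700)
T/Y = 17209/(-4700) = 17209*(-1/4700) = -17209/4700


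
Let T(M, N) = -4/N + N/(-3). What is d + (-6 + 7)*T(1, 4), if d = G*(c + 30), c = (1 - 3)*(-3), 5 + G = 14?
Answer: 965/3 ≈ 321.67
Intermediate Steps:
G = 9 (G = -5 + 14 = 9)
T(M, N) = -4/N - N/3 (T(M, N) = -4/N + N*(-⅓) = -4/N - N/3)
c = 6 (c = -2*(-3) = 6)
d = 324 (d = 9*(6 + 30) = 9*36 = 324)
d + (-6 + 7)*T(1, 4) = 324 + (-6 + 7)*(-4/4 - ⅓*4) = 324 + 1*(-4*¼ - 4/3) = 324 + 1*(-1 - 4/3) = 324 + 1*(-7/3) = 324 - 7/3 = 965/3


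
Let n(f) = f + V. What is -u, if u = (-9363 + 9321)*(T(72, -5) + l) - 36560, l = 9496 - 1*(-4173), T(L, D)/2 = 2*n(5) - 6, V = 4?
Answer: 611666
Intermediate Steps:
n(f) = 4 + f (n(f) = f + 4 = 4 + f)
T(L, D) = 24 (T(L, D) = 2*(2*(4 + 5) - 6) = 2*(2*9 - 6) = 2*(18 - 6) = 2*12 = 24)
l = 13669 (l = 9496 + 4173 = 13669)
u = -611666 (u = (-9363 + 9321)*(24 + 13669) - 36560 = -42*13693 - 36560 = -575106 - 36560 = -611666)
-u = -1*(-611666) = 611666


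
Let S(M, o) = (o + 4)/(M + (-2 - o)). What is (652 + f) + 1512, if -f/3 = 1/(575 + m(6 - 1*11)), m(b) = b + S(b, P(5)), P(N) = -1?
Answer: 2464790/1139 ≈ 2164.0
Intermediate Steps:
S(M, o) = (4 + o)/(-2 + M - o)
m(b) = b - 3/(1 - b) (m(b) = b + (-4 - 1*(-1))/(2 - 1 - b) = b + (-4 + 1)/(1 - b) = b - 3/(1 - b))
f = -6/1139 (f = -3/(575 + (3 + (6 - 1*11)*(-1 + (6 - 1*11)))/(-1 + (6 - 1*11))) = -3/(575 + (3 + (6 - 11)*(-1 + (6 - 11)))/(-1 + (6 - 11))) = -3/(575 + (3 - 5*(-1 - 5))/(-1 - 5)) = -3/(575 + (3 - 5*(-6))/(-6)) = -3/(575 - (3 + 30)/6) = -3/(575 - ⅙*33) = -3/(575 - 11/2) = -3/1139/2 = -3*2/1139 = -6/1139 ≈ -0.0052678)
(652 + f) + 1512 = (652 - 6/1139) + 1512 = 742622/1139 + 1512 = 2464790/1139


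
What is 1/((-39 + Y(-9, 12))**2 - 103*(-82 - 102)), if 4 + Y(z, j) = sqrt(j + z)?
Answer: 5201/108196057 + 43*sqrt(3)/216392114 ≈ 4.8414e-5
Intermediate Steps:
Y(z, j) = -4 + sqrt(j + z)
1/((-39 + Y(-9, 12))**2 - 103*(-82 - 102)) = 1/((-39 + (-4 + sqrt(12 - 9)))**2 - 103*(-82 - 102)) = 1/((-39 + (-4 + sqrt(3)))**2 - 103*(-184)) = 1/((-43 + sqrt(3))**2 + 18952) = 1/(18952 + (-43 + sqrt(3))**2)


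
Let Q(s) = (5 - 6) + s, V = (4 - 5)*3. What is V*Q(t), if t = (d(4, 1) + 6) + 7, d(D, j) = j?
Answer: -39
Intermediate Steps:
t = 14 (t = (1 + 6) + 7 = 7 + 7 = 14)
V = -3 (V = -1*3 = -3)
Q(s) = -1 + s
V*Q(t) = -3*(-1 + 14) = -3*13 = -39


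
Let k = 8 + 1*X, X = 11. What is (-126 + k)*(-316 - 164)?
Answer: 51360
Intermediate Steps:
k = 19 (k = 8 + 1*11 = 8 + 11 = 19)
(-126 + k)*(-316 - 164) = (-126 + 19)*(-316 - 164) = -107*(-480) = 51360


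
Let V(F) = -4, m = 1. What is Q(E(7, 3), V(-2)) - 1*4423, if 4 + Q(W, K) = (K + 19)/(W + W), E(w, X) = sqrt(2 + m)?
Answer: -4427 + 5*sqrt(3)/2 ≈ -4422.7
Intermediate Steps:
E(w, X) = sqrt(3) (E(w, X) = sqrt(2 + 1) = sqrt(3))
Q(W, K) = -4 + (19 + K)/(2*W) (Q(W, K) = -4 + (K + 19)/(W + W) = -4 + (19 + K)/((2*W)) = -4 + (19 + K)*(1/(2*W)) = -4 + (19 + K)/(2*W))
Q(E(7, 3), V(-2)) - 1*4423 = (19 - 4 - 8*sqrt(3))/(2*(sqrt(3))) - 1*4423 = (sqrt(3)/3)*(15 - 8*sqrt(3))/2 - 4423 = sqrt(3)*(15 - 8*sqrt(3))/6 - 4423 = -4423 + sqrt(3)*(15 - 8*sqrt(3))/6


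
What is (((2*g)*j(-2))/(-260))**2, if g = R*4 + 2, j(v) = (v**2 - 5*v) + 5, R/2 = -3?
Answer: 43681/4225 ≈ 10.339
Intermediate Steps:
R = -6 (R = 2*(-3) = -6)
j(v) = 5 + v**2 - 5*v
g = -22 (g = -6*4 + 2 = -24 + 2 = -22)
(((2*g)*j(-2))/(-260))**2 = (((2*(-22))*(5 + (-2)**2 - 5*(-2)))/(-260))**2 = (-44*(5 + 4 + 10)*(-1/260))**2 = (-44*19*(-1/260))**2 = (-836*(-1/260))**2 = (209/65)**2 = 43681/4225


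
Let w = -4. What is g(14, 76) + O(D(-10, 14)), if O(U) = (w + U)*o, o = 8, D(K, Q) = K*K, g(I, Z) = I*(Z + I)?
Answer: 2028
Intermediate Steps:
g(I, Z) = I*(I + Z)
D(K, Q) = K²
O(U) = -32 + 8*U (O(U) = (-4 + U)*8 = -32 + 8*U)
g(14, 76) + O(D(-10, 14)) = 14*(14 + 76) + (-32 + 8*(-10)²) = 14*90 + (-32 + 8*100) = 1260 + (-32 + 800) = 1260 + 768 = 2028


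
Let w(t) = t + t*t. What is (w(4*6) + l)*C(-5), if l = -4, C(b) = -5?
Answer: -2980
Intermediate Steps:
w(t) = t + t²
(w(4*6) + l)*C(-5) = ((4*6)*(1 + 4*6) - 4)*(-5) = (24*(1 + 24) - 4)*(-5) = (24*25 - 4)*(-5) = (600 - 4)*(-5) = 596*(-5) = -2980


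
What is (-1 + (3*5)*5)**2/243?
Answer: 5476/243 ≈ 22.535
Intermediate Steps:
(-1 + (3*5)*5)**2/243 = (-1 + 15*5)**2*(1/243) = (-1 + 75)**2*(1/243) = 74**2*(1/243) = 5476*(1/243) = 5476/243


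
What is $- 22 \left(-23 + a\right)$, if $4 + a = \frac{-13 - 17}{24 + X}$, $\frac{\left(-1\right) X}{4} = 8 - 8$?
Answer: $\frac{1243}{2} \approx 621.5$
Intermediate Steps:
$X = 0$ ($X = - 4 \left(8 - 8\right) = \left(-4\right) 0 = 0$)
$a = - \frac{21}{4}$ ($a = -4 + \frac{-13 - 17}{24 + 0} = -4 - \frac{30}{24} = -4 - \frac{5}{4} = - \frac{21}{4} \approx -5.25$)
$- 22 \left(-23 + a\right) = - 22 \left(-23 - \frac{21}{4}\right) = \left(-22\right) \left(- \frac{113}{4}\right) = \frac{1243}{2}$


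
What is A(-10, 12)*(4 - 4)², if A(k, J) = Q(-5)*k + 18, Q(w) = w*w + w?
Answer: 0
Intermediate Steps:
Q(w) = w + w² (Q(w) = w² + w = w + w²)
A(k, J) = 18 + 20*k (A(k, J) = (-5*(1 - 5))*k + 18 = (-5*(-4))*k + 18 = 20*k + 18 = 18 + 20*k)
A(-10, 12)*(4 - 4)² = (18 + 20*(-10))*(4 - 4)² = (18 - 200)*0² = -182*0 = 0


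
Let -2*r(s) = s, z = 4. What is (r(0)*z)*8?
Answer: 0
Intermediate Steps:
r(s) = -s/2
(r(0)*z)*8 = (-½*0*4)*8 = (0*4)*8 = 0*8 = 0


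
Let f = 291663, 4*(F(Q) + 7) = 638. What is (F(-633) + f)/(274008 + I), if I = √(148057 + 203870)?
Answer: 26653260508/25026677379 - 583631*√39103/50053354758 ≈ 1.0627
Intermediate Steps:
F(Q) = 305/2 (F(Q) = -7 + (¼)*638 = -7 + 319/2 = 305/2)
I = 3*√39103 (I = √351927 = 3*√39103 ≈ 593.23)
(F(-633) + f)/(274008 + I) = (305/2 + 291663)/(274008 + 3*√39103) = 583631/(2*(274008 + 3*√39103))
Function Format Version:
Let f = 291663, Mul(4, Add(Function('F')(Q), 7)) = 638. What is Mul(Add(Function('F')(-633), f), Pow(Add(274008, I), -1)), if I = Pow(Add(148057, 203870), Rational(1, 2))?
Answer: Add(Rational(26653260508, 25026677379), Mul(Rational(-583631, 50053354758), Pow(39103, Rational(1, 2)))) ≈ 1.0627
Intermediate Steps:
Function('F')(Q) = Rational(305, 2) (Function('F')(Q) = Add(-7, Mul(Rational(1, 4), 638)) = Add(-7, Rational(319, 2)) = Rational(305, 2))
I = Mul(3, Pow(39103, Rational(1, 2))) (I = Pow(351927, Rational(1, 2)) = Mul(3, Pow(39103, Rational(1, 2))) ≈ 593.23)
Mul(Add(Function('F')(-633), f), Pow(Add(274008, I), -1)) = Mul(Add(Rational(305, 2), 291663), Pow(Add(274008, Mul(3, Pow(39103, Rational(1, 2)))), -1)) = Mul(Rational(583631, 2), Pow(Add(274008, Mul(3, Pow(39103, Rational(1, 2)))), -1))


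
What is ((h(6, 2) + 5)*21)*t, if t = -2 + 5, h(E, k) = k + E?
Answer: 819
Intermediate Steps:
h(E, k) = E + k
t = 3
((h(6, 2) + 5)*21)*t = (((6 + 2) + 5)*21)*3 = ((8 + 5)*21)*3 = (13*21)*3 = 273*3 = 819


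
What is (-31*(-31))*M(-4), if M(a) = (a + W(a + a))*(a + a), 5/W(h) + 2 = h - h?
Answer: 49972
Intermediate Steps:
W(h) = -5/2 (W(h) = 5/(-2 + (h - h)) = 5/(-2 + 0) = 5/(-2) = 5*(-1/2) = -5/2)
M(a) = 2*a*(-5/2 + a) (M(a) = (a - 5/2)*(a + a) = (-5/2 + a)*(2*a) = 2*a*(-5/2 + a))
(-31*(-31))*M(-4) = (-31*(-31))*(-4*(-5 + 2*(-4))) = 961*(-4*(-5 - 8)) = 961*(-4*(-13)) = 961*52 = 49972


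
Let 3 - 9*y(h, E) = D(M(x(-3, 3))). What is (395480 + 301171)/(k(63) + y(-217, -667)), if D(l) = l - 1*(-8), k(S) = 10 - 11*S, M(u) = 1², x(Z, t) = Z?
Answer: -2089953/2051 ≈ -1019.0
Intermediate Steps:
M(u) = 1
D(l) = 8 + l (D(l) = l + 8 = 8 + l)
y(h, E) = -⅔ (y(h, E) = ⅓ - (8 + 1)/9 = ⅓ - ⅑*9 = ⅓ - 1 = -⅔)
(395480 + 301171)/(k(63) + y(-217, -667)) = (395480 + 301171)/((10 - 11*63) - ⅔) = 696651/((10 - 693) - ⅔) = 696651/(-683 - ⅔) = 696651/(-2051/3) = 696651*(-3/2051) = -2089953/2051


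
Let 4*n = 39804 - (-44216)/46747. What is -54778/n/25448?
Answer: -1280353583/5919083298524 ≈ -0.00021631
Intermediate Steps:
n = 465190451/46747 (n = (39804 - (-44216)/46747)/4 = (39804 - 1*(-44216/46747))/4 = (39804 + 44216/46747)/4 = (¼)*(1860761804/46747) = 465190451/46747 ≈ 9951.2)
-54778/n/25448 = -54778/465190451/46747/25448 = -54778*46747/465190451*(1/25448) = -2560707166/465190451*1/25448 = -1280353583/5919083298524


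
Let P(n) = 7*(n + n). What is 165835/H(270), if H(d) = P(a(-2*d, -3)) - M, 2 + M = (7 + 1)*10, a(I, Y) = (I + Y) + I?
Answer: -33167/3048 ≈ -10.882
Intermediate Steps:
a(I, Y) = Y + 2*I
P(n) = 14*n (P(n) = 7*(2*n) = 14*n)
M = 78 (M = -2 + (7 + 1)*10 = -2 + 8*10 = -2 + 80 = 78)
H(d) = -120 - 56*d (H(d) = 14*(-3 + 2*(-2*d)) - 1*78 = 14*(-3 - 4*d) - 78 = (-42 - 56*d) - 78 = -120 - 56*d)
165835/H(270) = 165835/(-120 - 56*270) = 165835/(-120 - 15120) = 165835/(-15240) = 165835*(-1/15240) = -33167/3048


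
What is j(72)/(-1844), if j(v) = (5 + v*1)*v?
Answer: -1386/461 ≈ -3.0065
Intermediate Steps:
j(v) = v*(5 + v) (j(v) = (5 + v)*v = v*(5 + v))
j(72)/(-1844) = (72*(5 + 72))/(-1844) = (72*77)*(-1/1844) = 5544*(-1/1844) = -1386/461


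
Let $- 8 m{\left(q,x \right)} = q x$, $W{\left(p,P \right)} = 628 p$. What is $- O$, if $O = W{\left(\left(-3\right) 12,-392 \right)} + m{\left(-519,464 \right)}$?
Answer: $-7494$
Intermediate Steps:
$m{\left(q,x \right)} = - \frac{q x}{8}$
$O = 7494$ ($O = 628 \left(\left(-3\right) 12\right) - \left(- \frac{519}{8}\right) 464 = 628 \left(-36\right) + 30102 = -22608 + 30102 = 7494$)
$- O = \left(-1\right) 7494 = -7494$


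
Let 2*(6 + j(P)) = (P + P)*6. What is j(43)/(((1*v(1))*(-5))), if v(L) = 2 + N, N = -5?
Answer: 84/5 ≈ 16.800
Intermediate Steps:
j(P) = -6 + 6*P (j(P) = -6 + ((P + P)*6)/2 = -6 + ((2*P)*6)/2 = -6 + (12*P)/2 = -6 + 6*P)
v(L) = -3 (v(L) = 2 - 5 = -3)
j(43)/(((1*v(1))*(-5))) = (-6 + 6*43)/(((1*(-3))*(-5))) = (-6 + 258)/((-3*(-5))) = 252/15 = 252*(1/15) = 84/5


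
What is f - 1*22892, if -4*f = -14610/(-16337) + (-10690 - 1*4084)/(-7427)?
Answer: -2777685975735/121334899 ≈ -22893.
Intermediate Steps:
f = -87467827/121334899 (f = -(-14610/(-16337) + (-10690 - 1*4084)/(-7427))/4 = -(-14610*(-1/16337) + (-10690 - 4084)*(-1/7427))/4 = -(14610/16337 - 14774*(-1/7427))/4 = -(14610/16337 + 14774/7427)/4 = -¼*349871308/121334899 = -87467827/121334899 ≈ -0.72088)
f - 1*22892 = -87467827/121334899 - 1*22892 = -87467827/121334899 - 22892 = -2777685975735/121334899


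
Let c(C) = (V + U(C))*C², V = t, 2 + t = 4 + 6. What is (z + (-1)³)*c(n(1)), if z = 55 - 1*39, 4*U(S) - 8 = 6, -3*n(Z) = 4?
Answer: 920/3 ≈ 306.67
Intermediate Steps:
t = 8 (t = -2 + (4 + 6) = -2 + 10 = 8)
V = 8
n(Z) = -4/3 (n(Z) = -⅓*4 = -4/3)
U(S) = 7/2 (U(S) = 2 + (¼)*6 = 2 + 3/2 = 7/2)
c(C) = 23*C²/2 (c(C) = (8 + 7/2)*C² = 23*C²/2)
z = 16 (z = 55 - 39 = 16)
(z + (-1)³)*c(n(1)) = (16 + (-1)³)*(23*(-4/3)²/2) = (16 - 1)*((23/2)*(16/9)) = 15*(184/9) = 920/3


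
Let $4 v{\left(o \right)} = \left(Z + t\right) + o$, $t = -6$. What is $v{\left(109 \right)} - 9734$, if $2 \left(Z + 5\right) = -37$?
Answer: $- \frac{77713}{8} \approx -9714.1$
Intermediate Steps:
$Z = - \frac{47}{2}$ ($Z = -5 + \frac{1}{2} \left(-37\right) = -5 - \frac{37}{2} = - \frac{47}{2} \approx -23.5$)
$v{\left(o \right)} = - \frac{59}{8} + \frac{o}{4}$ ($v{\left(o \right)} = \frac{\left(- \frac{47}{2} - 6\right) + o}{4} = \frac{- \frac{59}{2} + o}{4} = - \frac{59}{8} + \frac{o}{4}$)
$v{\left(109 \right)} - 9734 = \left(- \frac{59}{8} + \frac{1}{4} \cdot 109\right) - 9734 = \left(- \frac{59}{8} + \frac{109}{4}\right) - 9734 = \frac{159}{8} - 9734 = - \frac{77713}{8}$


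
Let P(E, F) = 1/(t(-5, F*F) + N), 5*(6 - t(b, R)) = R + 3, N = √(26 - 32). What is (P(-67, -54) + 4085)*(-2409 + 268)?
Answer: -24332693080730/2782157 + 53525*I*√6/8346471 ≈ -8.746e+6 + 0.015708*I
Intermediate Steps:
N = I*√6 (N = √(-6) = I*√6 ≈ 2.4495*I)
t(b, R) = 27/5 - R/5 (t(b, R) = 6 - (R + 3)/5 = 6 - (3 + R)/5 = 6 + (-⅗ - R/5) = 27/5 - R/5)
P(E, F) = 1/(27/5 - F²/5 + I*√6) (P(E, F) = 1/((27/5 - F*F/5) + I*√6) = 1/((27/5 - F²/5) + I*√6) = 1/(27/5 - F²/5 + I*√6))
(P(-67, -54) + 4085)*(-2409 + 268) = (5/(27 - 1*(-54)² + 5*I*√6) + 4085)*(-2409 + 268) = (5/(27 - 1*2916 + 5*I*√6) + 4085)*(-2141) = (5/(27 - 2916 + 5*I*√6) + 4085)*(-2141) = (5/(-2889 + 5*I*√6) + 4085)*(-2141) = (4085 + 5/(-2889 + 5*I*√6))*(-2141) = -8745985 - 10705/(-2889 + 5*I*√6)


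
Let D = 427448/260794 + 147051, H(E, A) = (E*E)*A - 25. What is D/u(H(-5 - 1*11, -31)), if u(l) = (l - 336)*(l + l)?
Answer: 19175222971/17226074039098 ≈ 0.0011132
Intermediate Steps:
H(E, A) = -25 + A*E² (H(E, A) = E²*A - 25 = A*E² - 25 = -25 + A*E²)
u(l) = 2*l*(-336 + l) (u(l) = (-336 + l)*(2*l) = 2*l*(-336 + l))
D = 19175222971/130397 (D = 427448*(1/260794) + 147051 = 213724/130397 + 147051 = 19175222971/130397 ≈ 1.4705e+5)
D/u(H(-5 - 1*11, -31)) = 19175222971/(130397*((2*(-25 - 31*(-5 - 1*11)²)*(-336 + (-25 - 31*(-5 - 1*11)²))))) = 19175222971/(130397*((2*(-25 - 31*(-5 - 11)²)*(-336 + (-25 - 31*(-5 - 11)²))))) = 19175222971/(130397*((2*(-25 - 31*(-16)²)*(-336 + (-25 - 31*(-16)²))))) = 19175222971/(130397*((2*(-25 - 31*256)*(-336 + (-25 - 31*256))))) = 19175222971/(130397*((2*(-25 - 7936)*(-336 + (-25 - 7936))))) = 19175222971/(130397*((2*(-7961)*(-336 - 7961)))) = 19175222971/(130397*((2*(-7961)*(-8297)))) = (19175222971/130397)/132104834 = (19175222971/130397)*(1/132104834) = 19175222971/17226074039098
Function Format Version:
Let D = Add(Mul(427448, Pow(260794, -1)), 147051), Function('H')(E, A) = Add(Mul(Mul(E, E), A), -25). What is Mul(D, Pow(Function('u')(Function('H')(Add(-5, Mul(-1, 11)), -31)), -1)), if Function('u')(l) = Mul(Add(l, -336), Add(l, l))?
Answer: Rational(19175222971, 17226074039098) ≈ 0.0011132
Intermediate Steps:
Function('H')(E, A) = Add(-25, Mul(A, Pow(E, 2))) (Function('H')(E, A) = Add(Mul(Pow(E, 2), A), -25) = Add(Mul(A, Pow(E, 2)), -25) = Add(-25, Mul(A, Pow(E, 2))))
Function('u')(l) = Mul(2, l, Add(-336, l)) (Function('u')(l) = Mul(Add(-336, l), Mul(2, l)) = Mul(2, l, Add(-336, l)))
D = Rational(19175222971, 130397) (D = Add(Mul(427448, Rational(1, 260794)), 147051) = Add(Rational(213724, 130397), 147051) = Rational(19175222971, 130397) ≈ 1.4705e+5)
Mul(D, Pow(Function('u')(Function('H')(Add(-5, Mul(-1, 11)), -31)), -1)) = Mul(Rational(19175222971, 130397), Pow(Mul(2, Add(-25, Mul(-31, Pow(Add(-5, Mul(-1, 11)), 2))), Add(-336, Add(-25, Mul(-31, Pow(Add(-5, Mul(-1, 11)), 2))))), -1)) = Mul(Rational(19175222971, 130397), Pow(Mul(2, Add(-25, Mul(-31, Pow(Add(-5, -11), 2))), Add(-336, Add(-25, Mul(-31, Pow(Add(-5, -11), 2))))), -1)) = Mul(Rational(19175222971, 130397), Pow(Mul(2, Add(-25, Mul(-31, Pow(-16, 2))), Add(-336, Add(-25, Mul(-31, Pow(-16, 2))))), -1)) = Mul(Rational(19175222971, 130397), Pow(Mul(2, Add(-25, Mul(-31, 256)), Add(-336, Add(-25, Mul(-31, 256)))), -1)) = Mul(Rational(19175222971, 130397), Pow(Mul(2, Add(-25, -7936), Add(-336, Add(-25, -7936))), -1)) = Mul(Rational(19175222971, 130397), Pow(Mul(2, -7961, Add(-336, -7961)), -1)) = Mul(Rational(19175222971, 130397), Pow(Mul(2, -7961, -8297), -1)) = Mul(Rational(19175222971, 130397), Pow(132104834, -1)) = Mul(Rational(19175222971, 130397), Rational(1, 132104834)) = Rational(19175222971, 17226074039098)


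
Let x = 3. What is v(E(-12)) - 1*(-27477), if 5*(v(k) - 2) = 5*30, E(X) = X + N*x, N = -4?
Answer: 27509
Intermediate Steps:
E(X) = -12 + X (E(X) = X - 4*3 = X - 12 = -12 + X)
v(k) = 32 (v(k) = 2 + (5*30)/5 = 2 + (⅕)*150 = 2 + 30 = 32)
v(E(-12)) - 1*(-27477) = 32 - 1*(-27477) = 32 + 27477 = 27509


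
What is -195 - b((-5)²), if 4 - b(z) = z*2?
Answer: -149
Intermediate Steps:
b(z) = 4 - 2*z (b(z) = 4 - z*2 = 4 - 2*z)
-195 - b((-5)²) = -195 - (4 - 2*(-5)²) = -195 - (4 - 2*25) = -195 - (4 - 50) = -195 - 1*(-46) = -195 + 46 = -149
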